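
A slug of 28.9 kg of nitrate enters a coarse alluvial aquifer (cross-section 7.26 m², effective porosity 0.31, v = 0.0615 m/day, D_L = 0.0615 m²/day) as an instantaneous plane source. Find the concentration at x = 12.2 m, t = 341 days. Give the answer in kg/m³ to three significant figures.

For an instantaneous plane source, C(x,t) = M/(n_e·A·√(4πDt)) · exp(−(x−vt)²/(4Dt)), with n_e·A the pore (flow) area.
Plume center vt = 0.0615 × 341 = 20.9715 m, so the well at 12.2 m is 8.7715 m upgradient of the peak.
√(4πDt) = 16.23 m, giving peak height M/(n_e·A·√(4πDt)) = 28.9/(0.31 × 7.26 × 16.23) = 0.7912 kg/m³.
(x−vt)²/(4Dt) = (-8.7715)²/(4 × 0.0615 × 341) = 0.9172; exp(−0.9172) = 0.3996.
C = 0.7912 × 0.3996 = 0.316 kg/m³.

0.316 kg/m³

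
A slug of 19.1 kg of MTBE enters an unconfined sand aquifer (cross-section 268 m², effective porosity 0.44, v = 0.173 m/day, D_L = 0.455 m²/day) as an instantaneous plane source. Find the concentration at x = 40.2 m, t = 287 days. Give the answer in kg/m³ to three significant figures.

0.00337 kg/m³

For an instantaneous plane source, C(x,t) = M/(n_e·A·√(4πDt)) · exp(−(x−vt)²/(4Dt)), with n_e·A the pore (flow) area.
Plume center vt = 0.173 × 287 = 49.651 m, so the well at 40.2 m is 9.451 m upgradient of the peak.
√(4πDt) = 40.51 m, giving peak height M/(n_e·A·√(4πDt)) = 19.1/(0.44 × 268 × 40.51) = 0.003998 kg/m³.
(x−vt)²/(4Dt) = (-9.451)²/(4 × 0.455 × 287) = 0.1710; exp(−0.1710) = 0.8428.
C = 0.003998 × 0.8428 = 0.00337 kg/m³.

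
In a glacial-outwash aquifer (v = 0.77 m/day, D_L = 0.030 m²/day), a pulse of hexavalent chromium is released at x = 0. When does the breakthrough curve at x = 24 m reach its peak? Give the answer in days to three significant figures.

31.1 days

For the 1D instantaneous-source solution, setting ∂C/∂t = 0 at fixed x gives v²t² + 2Dt − x² = 0, so t = (√(D² + v²x²) − D)/v².
√(D² + v²x²) = √(0.030² + 0.77² × 24²) = 18.48; v² = 0.5929.
t = (18.48 − 0.030)/0.5929 = 31.1 days (vs. the pure-advection estimate x/v = 31.2 d).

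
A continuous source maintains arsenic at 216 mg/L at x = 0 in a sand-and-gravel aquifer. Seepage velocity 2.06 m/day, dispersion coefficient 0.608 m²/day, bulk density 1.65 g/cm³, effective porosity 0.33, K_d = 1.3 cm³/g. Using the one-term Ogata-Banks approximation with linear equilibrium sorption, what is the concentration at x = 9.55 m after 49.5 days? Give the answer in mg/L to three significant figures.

199 mg/L

Retardation factor R = 1 + ρ_b·K_d/n = 1 + 1.65 × 1.3/0.33 = 7.500.
Sorption retards both mechanisms: v_R = v/R = 0.2747 m/day, D_R = D/R = 0.08107 m²/day.
v_R·t = 0.2747 × 49.5 = 13.59765 m; 2√(D_R t) = 4.006 m; argument = (9.55 − 13.59765)/4.006 = -1.010.
C = C₀ × ½·erfc(-1.010) = 216 × 0.9234 = 199 mg/L.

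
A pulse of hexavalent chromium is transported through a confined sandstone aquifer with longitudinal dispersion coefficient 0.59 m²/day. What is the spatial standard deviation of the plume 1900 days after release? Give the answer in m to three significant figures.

47.3 m

Dispersive spreading gives a Gaussian with σ² = 2Dt; advection only shifts the center.
σ = √(2 × 0.59 × 1900) = 47.3 m.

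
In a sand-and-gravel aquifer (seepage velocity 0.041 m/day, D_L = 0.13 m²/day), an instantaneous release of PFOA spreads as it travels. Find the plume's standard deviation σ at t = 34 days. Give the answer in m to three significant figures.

Dispersive spreading gives a Gaussian with σ² = 2Dt; advection only shifts the center.
σ = √(2 × 0.13 × 34) = 2.97 m.

2.97 m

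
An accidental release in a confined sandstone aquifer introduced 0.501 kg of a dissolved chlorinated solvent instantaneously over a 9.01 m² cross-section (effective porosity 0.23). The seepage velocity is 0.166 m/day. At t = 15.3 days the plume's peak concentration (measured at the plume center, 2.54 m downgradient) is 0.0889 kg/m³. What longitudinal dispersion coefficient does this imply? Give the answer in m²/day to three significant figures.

0.0385 m²/day

At the plume center C_max = M/(n_e·A·√(4πDt)), so D = M²/(4πt·(n_e·A·C_max)²).
n_e·A·C_max = 0.23 × 9.01 × 0.0889 = 0.1842 kg/m.
D = 0.501²/(4π × 15.3 × 0.1842²) = 0.0385 m²/day.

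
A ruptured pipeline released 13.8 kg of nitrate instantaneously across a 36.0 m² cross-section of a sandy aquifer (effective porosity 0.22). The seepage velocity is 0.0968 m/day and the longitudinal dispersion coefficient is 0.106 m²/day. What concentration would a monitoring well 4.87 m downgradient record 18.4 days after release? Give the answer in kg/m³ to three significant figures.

For an instantaneous plane source, C(x,t) = M/(n_e·A·√(4πDt)) · exp(−(x−vt)²/(4Dt)), with n_e·A the pore (flow) area.
Plume center vt = 0.0968 × 18.4 = 1.78112 m, so the well at 4.87 m is 3.08888 m downgradient of the peak.
√(4πDt) = 4.951 m, giving peak height M/(n_e·A·√(4πDt)) = 13.8/(0.22 × 36.0 × 4.951) = 0.3519 kg/m³.
(x−vt)²/(4Dt) = (3.08888)²/(4 × 0.106 × 18.4) = 1.223; exp(−1.223) = 0.2943.
C = 0.3519 × 0.2943 = 0.104 kg/m³.

0.104 kg/m³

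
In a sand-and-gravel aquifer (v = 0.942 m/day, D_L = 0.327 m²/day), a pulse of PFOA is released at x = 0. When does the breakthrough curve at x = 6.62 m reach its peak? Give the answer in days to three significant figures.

For the 1D instantaneous-source solution, setting ∂C/∂t = 0 at fixed x gives v²t² + 2Dt − x² = 0, so t = (√(D² + v²x²) − D)/v².
√(D² + v²x²) = √(0.327² + 0.942² × 6.62²) = 6.245; v² = 0.887364.
t = (6.245 − 0.327)/0.887364 = 6.67 days (vs. the pure-advection estimate x/v = 7.03 d).

6.67 days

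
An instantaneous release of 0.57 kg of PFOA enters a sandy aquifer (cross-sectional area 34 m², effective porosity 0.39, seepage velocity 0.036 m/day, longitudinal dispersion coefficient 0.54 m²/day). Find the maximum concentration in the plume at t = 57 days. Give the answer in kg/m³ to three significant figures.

The peak of an instantaneous 1D plume sits at x = vt; there the Gaussian factor is 1 and C_max = M/(n_e·A·√(4πDt)), where n_e·A is the pore area the mass is dissolved in.
√(4πDt) = √(4π × 0.54 × 57) = 19.67 m, so C_max = 0.57/(0.39 × 34 × 19.67) = 0.00219 kg/m³.

0.00219 kg/m³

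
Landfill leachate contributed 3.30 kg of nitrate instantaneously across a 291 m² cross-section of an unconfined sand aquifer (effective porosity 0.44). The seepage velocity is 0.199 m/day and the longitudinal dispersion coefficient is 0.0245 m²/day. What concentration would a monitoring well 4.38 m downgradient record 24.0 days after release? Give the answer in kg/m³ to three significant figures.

For an instantaneous plane source, C(x,t) = M/(n_e·A·√(4πDt)) · exp(−(x−vt)²/(4Dt)), with n_e·A the pore (flow) area.
Plume center vt = 0.199 × 24.0 = 4.776 m, so the well at 4.38 m is 0.396 m upgradient of the peak.
√(4πDt) = 2.718 m, giving peak height M/(n_e·A·√(4πDt)) = 3.30/(0.44 × 291 × 2.718) = 0.009482 kg/m³.
(x−vt)²/(4Dt) = (-0.396)²/(4 × 0.0245 × 24.0) = 0.06667; exp(−0.06667) = 0.9355.
C = 0.009482 × 0.9355 = 0.00887 kg/m³.

0.00887 kg/m³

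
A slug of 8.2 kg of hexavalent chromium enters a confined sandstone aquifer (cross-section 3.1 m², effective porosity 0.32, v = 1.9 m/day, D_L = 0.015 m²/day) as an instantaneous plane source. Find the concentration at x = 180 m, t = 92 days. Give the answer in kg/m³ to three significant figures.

0.0148 kg/m³

For an instantaneous plane source, C(x,t) = M/(n_e·A·√(4πDt)) · exp(−(x−vt)²/(4Dt)), with n_e·A the pore (flow) area.
Plume center vt = 1.9 × 92 = 174.8 m, so the well at 180 m is 5.2 m downgradient of the peak.
√(4πDt) = 4.164 m, giving peak height M/(n_e·A·√(4πDt)) = 8.2/(0.32 × 3.1 × 4.164) = 1.985 kg/m³.
(x−vt)²/(4Dt) = (5.2)²/(4 × 0.015 × 92) = 4.899; exp(−4.899) = 0.007454.
C = 1.985 × 0.007454 = 0.0148 kg/m³.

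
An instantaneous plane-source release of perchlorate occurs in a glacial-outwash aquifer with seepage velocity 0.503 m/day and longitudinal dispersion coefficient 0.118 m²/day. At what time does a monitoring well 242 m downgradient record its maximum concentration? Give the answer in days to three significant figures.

481 days

For the 1D instantaneous-source solution, setting ∂C/∂t = 0 at fixed x gives v²t² + 2Dt − x² = 0, so t = (√(D² + v²x²) − D)/v².
√(D² + v²x²) = √(0.118² + 0.503² × 242²) = 121.7; v² = 0.253009.
t = (121.7 − 0.118)/0.253009 = 481 days (vs. the pure-advection estimate x/v = 481 d).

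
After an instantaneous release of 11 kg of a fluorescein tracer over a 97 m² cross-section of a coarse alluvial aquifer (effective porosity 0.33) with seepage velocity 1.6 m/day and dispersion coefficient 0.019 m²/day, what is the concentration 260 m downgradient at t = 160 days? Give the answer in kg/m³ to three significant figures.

For an instantaneous plane source, C(x,t) = M/(n_e·A·√(4πDt)) · exp(−(x−vt)²/(4Dt)), with n_e·A the pore (flow) area.
Plume center vt = 1.6 × 160 = 256 m, so the well at 260 m is 4 m downgradient of the peak.
√(4πDt) = 6.181 m, giving peak height M/(n_e·A·√(4πDt)) = 11/(0.33 × 97 × 6.181) = 0.05560 kg/m³.
(x−vt)²/(4Dt) = (4)²/(4 × 0.019 × 160) = 1.316; exp(−1.316) = 0.2682.
C = 0.05560 × 0.2682 = 0.0149 kg/m³.

0.0149 kg/m³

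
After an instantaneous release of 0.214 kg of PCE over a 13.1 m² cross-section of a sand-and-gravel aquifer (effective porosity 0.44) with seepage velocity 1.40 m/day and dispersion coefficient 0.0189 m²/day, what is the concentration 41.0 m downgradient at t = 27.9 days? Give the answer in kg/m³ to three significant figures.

0.00242 kg/m³

For an instantaneous plane source, C(x,t) = M/(n_e·A·√(4πDt)) · exp(−(x−vt)²/(4Dt)), with n_e·A the pore (flow) area.
Plume center vt = 1.40 × 27.9 = 39.06 m, so the well at 41.0 m is 1.94 m downgradient of the peak.
√(4πDt) = 2.574 m, giving peak height M/(n_e·A·√(4πDt)) = 0.214/(0.44 × 13.1 × 2.574) = 0.01442 kg/m³.
(x−vt)²/(4Dt) = (1.94)²/(4 × 0.0189 × 27.9) = 1.784; exp(−1.784) = 0.1680.
C = 0.01442 × 0.1680 = 0.00242 kg/m³.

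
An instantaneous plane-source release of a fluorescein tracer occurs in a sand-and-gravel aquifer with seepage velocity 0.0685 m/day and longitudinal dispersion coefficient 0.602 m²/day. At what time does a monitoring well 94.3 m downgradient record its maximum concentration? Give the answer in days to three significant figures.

For the 1D instantaneous-source solution, setting ∂C/∂t = 0 at fixed x gives v²t² + 2Dt − x² = 0, so t = (√(D² + v²x²) − D)/v².
√(D² + v²x²) = √(0.602² + 0.0685² × 94.3²) = 6.488; v² = 0.00469225.
t = (6.488 − 0.602)/0.00469225 = 1250 days (vs. the pure-advection estimate x/v = 1380 d).

1250 days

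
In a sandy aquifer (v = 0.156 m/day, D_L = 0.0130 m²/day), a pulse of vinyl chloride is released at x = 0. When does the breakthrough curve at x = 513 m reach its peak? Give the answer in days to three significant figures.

3290 days

For the 1D instantaneous-source solution, setting ∂C/∂t = 0 at fixed x gives v²t² + 2Dt − x² = 0, so t = (√(D² + v²x²) − D)/v².
√(D² + v²x²) = √(0.0130² + 0.156² × 513²) = 80.03; v² = 0.024336.
t = (80.03 − 0.0130)/0.024336 = 3290 days (vs. the pure-advection estimate x/v = 3290 d).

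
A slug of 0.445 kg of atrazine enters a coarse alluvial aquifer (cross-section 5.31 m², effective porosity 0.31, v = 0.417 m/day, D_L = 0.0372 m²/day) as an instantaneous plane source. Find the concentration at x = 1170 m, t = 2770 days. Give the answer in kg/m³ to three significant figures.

0.00438 kg/m³

For an instantaneous plane source, C(x,t) = M/(n_e·A·√(4πDt)) · exp(−(x−vt)²/(4Dt)), with n_e·A the pore (flow) area.
Plume center vt = 0.417 × 2770 = 1155.09 m, so the well at 1170 m is 14.91 m downgradient of the peak.
√(4πDt) = 35.98 m, giving peak height M/(n_e·A·√(4πDt)) = 0.445/(0.31 × 5.31 × 35.98) = 0.007514 kg/m³.
(x−vt)²/(4Dt) = (14.91)²/(4 × 0.0372 × 2770) = 0.5394; exp(−0.5394) = 0.5831.
C = 0.007514 × 0.5831 = 0.00438 kg/m³.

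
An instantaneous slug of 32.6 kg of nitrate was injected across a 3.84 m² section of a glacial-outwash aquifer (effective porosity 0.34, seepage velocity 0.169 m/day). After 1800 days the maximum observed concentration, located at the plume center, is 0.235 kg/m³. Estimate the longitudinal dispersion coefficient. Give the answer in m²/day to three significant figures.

0.499 m²/day

At the plume center C_max = M/(n_e·A·√(4πDt)), so D = M²/(4πt·(n_e·A·C_max)²).
n_e·A·C_max = 0.34 × 3.84 × 0.235 = 0.3068 kg/m.
D = 32.6²/(4π × 1800 × 0.3068²) = 0.499 m²/day.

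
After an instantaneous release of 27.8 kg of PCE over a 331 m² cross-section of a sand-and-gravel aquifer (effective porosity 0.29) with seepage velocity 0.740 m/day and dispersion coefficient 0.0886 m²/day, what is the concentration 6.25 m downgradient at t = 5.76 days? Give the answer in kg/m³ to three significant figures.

For an instantaneous plane source, C(x,t) = M/(n_e·A·√(4πDt)) · exp(−(x−vt)²/(4Dt)), with n_e·A the pore (flow) area.
Plume center vt = 0.740 × 5.76 = 4.2624 m, so the well at 6.25 m is 1.9876 m downgradient of the peak.
√(4πDt) = 2.532 m, giving peak height M/(n_e·A·√(4πDt)) = 27.8/(0.29 × 331 × 2.532) = 0.1144 kg/m³.
(x−vt)²/(4Dt) = (1.9876)²/(4 × 0.0886 × 5.76) = 1.935; exp(−1.935) = 0.1444.
C = 0.1144 × 0.1444 = 0.0165 kg/m³.

0.0165 kg/m³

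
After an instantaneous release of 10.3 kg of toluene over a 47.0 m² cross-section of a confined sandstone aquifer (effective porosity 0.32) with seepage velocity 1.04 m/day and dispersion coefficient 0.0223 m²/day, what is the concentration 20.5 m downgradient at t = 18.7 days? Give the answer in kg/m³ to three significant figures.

For an instantaneous plane source, C(x,t) = M/(n_e·A·√(4πDt)) · exp(−(x−vt)²/(4Dt)), with n_e·A the pore (flow) area.
Plume center vt = 1.04 × 18.7 = 19.448 m, so the well at 20.5 m is 1.052 m downgradient of the peak.
√(4πDt) = 2.289 m, giving peak height M/(n_e·A·√(4πDt)) = 10.3/(0.32 × 47.0 × 2.289) = 0.2992 kg/m³.
(x−vt)²/(4Dt) = (1.052)²/(4 × 0.0223 × 18.7) = 0.6635; exp(−0.6635) = 0.5150.
C = 0.2992 × 0.5150 = 0.154 kg/m³.

0.154 kg/m³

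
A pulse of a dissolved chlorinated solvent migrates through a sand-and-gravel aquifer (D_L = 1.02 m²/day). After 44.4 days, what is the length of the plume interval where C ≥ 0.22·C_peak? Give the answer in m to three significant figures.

33.1 m

The plume is Gaussian with σ = √(2Dt) = √(2 × 1.02 × 44.4) = 9.517 m.
C/C_peak = exp(−Δx²/(2σ²)) = 0.22 ⇒ Δx = σ·√(−2 ln 0.22) = 9.517 × 1.740 = 16.56 m.
Width = 2Δx = 33.1 m.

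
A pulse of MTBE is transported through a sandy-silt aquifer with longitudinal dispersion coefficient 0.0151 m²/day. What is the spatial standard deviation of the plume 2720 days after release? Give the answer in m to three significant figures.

Dispersive spreading gives a Gaussian with σ² = 2Dt; advection only shifts the center.
σ = √(2 × 0.0151 × 2720) = 9.06 m.

9.06 m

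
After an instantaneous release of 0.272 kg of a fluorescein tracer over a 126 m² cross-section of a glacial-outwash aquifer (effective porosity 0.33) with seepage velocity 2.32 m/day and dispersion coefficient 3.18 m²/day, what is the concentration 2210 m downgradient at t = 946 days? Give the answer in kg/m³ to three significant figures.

3.30e-05 kg/m³

For an instantaneous plane source, C(x,t) = M/(n_e·A·√(4πDt)) · exp(−(x−vt)²/(4Dt)), with n_e·A the pore (flow) area.
Plume center vt = 2.32 × 946 = 2194.72 m, so the well at 2210 m is 15.28 m downgradient of the peak.
√(4πDt) = 194.4 m, giving peak height M/(n_e·A·√(4πDt)) = 0.272/(0.33 × 126 × 194.4) = 3.365e-05 kg/m³.
(x−vt)²/(4Dt) = (15.28)²/(4 × 3.18 × 946) = 0.01940; exp(−0.01940) = 0.9808.
C = 3.365e-05 × 0.9808 = 3.30e-05 kg/m³.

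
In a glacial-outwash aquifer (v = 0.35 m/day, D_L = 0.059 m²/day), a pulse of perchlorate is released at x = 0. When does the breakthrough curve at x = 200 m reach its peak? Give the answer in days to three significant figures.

For the 1D instantaneous-source solution, setting ∂C/∂t = 0 at fixed x gives v²t² + 2Dt − x² = 0, so t = (√(D² + v²x²) − D)/v².
√(D² + v²x²) = √(0.059² + 0.35² × 200²) = 70.00; v² = 0.1225.
t = (70.00 − 0.059)/0.1225 = 571 days (vs. the pure-advection estimate x/v = 571 d).

571 days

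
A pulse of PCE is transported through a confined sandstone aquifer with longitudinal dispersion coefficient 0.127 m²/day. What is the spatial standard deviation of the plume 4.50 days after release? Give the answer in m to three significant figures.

Dispersive spreading gives a Gaussian with σ² = 2Dt; advection only shifts the center.
σ = √(2 × 0.127 × 4.50) = 1.07 m.

1.07 m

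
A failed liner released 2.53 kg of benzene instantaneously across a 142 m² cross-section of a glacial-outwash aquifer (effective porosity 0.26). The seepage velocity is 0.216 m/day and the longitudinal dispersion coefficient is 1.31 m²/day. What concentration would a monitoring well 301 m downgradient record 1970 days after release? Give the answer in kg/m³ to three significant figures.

For an instantaneous plane source, C(x,t) = M/(n_e·A·√(4πDt)) · exp(−(x−vt)²/(4Dt)), with n_e·A the pore (flow) area.
Plume center vt = 0.216 × 1970 = 425.52 m, so the well at 301 m is 124.52 m upgradient of the peak.
√(4πDt) = 180.1 m, giving peak height M/(n_e·A·√(4πDt)) = 2.53/(0.26 × 142 × 180.1) = 0.0003805 kg/m³.
(x−vt)²/(4Dt) = (-124.52)²/(4 × 1.31 × 1970) = 1.502; exp(−1.502) = 0.2227.
C = 0.0003805 × 0.2227 = 8.47e-05 kg/m³.

8.47e-05 kg/m³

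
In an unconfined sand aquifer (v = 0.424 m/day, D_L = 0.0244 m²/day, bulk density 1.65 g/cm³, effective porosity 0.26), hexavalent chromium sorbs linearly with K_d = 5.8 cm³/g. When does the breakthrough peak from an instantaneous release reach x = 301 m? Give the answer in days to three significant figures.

Retardation factor R = 1 + ρ_b·K_d/n = 1 + 1.65 × 5.8/0.26 = 37.81.
Sorption retards both mechanisms: v_R = v/R = 0.01121 m/day, D_R = D/R = 0.0006453 m²/day.
Peak time from v_R²t² + 2D_R t − x² = 0: t = (√(D_R² + v_R²x²) − D_R)/v_R².
√(D_R² + v_R²x²) = √(0.0006453² + 0.01121² × 301²) = 3.374; v_R² = 0.0001257.
t = (3.374 − 0.0006453)/0.0001257 = 26800 days.

26800 days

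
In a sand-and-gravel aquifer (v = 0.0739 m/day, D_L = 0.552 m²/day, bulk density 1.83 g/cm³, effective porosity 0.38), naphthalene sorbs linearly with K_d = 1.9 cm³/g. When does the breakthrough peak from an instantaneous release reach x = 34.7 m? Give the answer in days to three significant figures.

Retardation factor R = 1 + ρ_b·K_d/n = 1 + 1.83 × 1.9/0.38 = 10.15.
Sorption retards both mechanisms: v_R = v/R = 0.007281 m/day, D_R = D/R = 0.05438 m²/day.
Peak time from v_R²t² + 2D_R t − x² = 0: t = (√(D_R² + v_R²x²) − D_R)/v_R².
√(D_R² + v_R²x²) = √(0.05438² + 0.007281² × 34.7²) = 0.2584; v_R² = 5.301e-05.
t = (0.2584 − 0.05438)/5.301e-05 = 3850 days.

3850 days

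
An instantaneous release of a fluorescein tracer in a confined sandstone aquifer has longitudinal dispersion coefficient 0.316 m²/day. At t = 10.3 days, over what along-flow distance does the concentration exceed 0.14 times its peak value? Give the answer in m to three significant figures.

The plume is Gaussian with σ = √(2Dt) = √(2 × 0.316 × 10.3) = 2.551 m.
C/C_peak = exp(−Δx²/(2σ²)) = 0.14 ⇒ Δx = σ·√(−2 ln 0.14) = 2.551 × 1.983 = 5.059 m.
Width = 2Δx = 10.1 m.

10.1 m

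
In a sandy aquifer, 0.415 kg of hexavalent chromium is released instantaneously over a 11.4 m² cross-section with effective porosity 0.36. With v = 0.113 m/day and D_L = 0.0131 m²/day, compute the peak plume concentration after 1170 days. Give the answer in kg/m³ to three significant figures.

0.00729 kg/m³

The peak of an instantaneous 1D plume sits at x = vt; there the Gaussian factor is 1 and C_max = M/(n_e·A·√(4πDt)), where n_e·A is the pore area the mass is dissolved in.
√(4πDt) = √(4π × 0.0131 × 1170) = 13.88 m, so C_max = 0.415/(0.36 × 11.4 × 13.88) = 0.00729 kg/m³.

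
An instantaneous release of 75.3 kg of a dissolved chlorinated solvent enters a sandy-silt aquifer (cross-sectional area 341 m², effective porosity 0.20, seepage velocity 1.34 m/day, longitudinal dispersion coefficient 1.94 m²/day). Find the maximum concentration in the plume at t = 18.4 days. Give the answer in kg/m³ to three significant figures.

The peak of an instantaneous 1D plume sits at x = vt; there the Gaussian factor is 1 and C_max = M/(n_e·A·√(4πDt)), where n_e·A is the pore area the mass is dissolved in.
√(4πDt) = √(4π × 1.94 × 18.4) = 21.18 m, so C_max = 75.3/(0.20 × 341 × 21.18) = 0.0521 kg/m³.

0.0521 kg/m³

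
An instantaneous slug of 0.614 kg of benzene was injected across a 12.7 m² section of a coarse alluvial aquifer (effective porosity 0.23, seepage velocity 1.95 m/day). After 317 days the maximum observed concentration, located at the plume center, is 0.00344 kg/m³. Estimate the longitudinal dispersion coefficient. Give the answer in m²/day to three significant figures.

0.937 m²/day

At the plume center C_max = M/(n_e·A·√(4πDt)), so D = M²/(4πt·(n_e·A·C_max)²).
n_e·A·C_max = 0.23 × 12.7 × 0.00344 = 0.01005 kg/m.
D = 0.614²/(4π × 317 × 0.01005²) = 0.937 m²/day.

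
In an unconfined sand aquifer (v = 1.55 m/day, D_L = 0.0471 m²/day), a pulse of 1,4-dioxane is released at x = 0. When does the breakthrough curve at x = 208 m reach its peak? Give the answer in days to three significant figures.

134 days

For the 1D instantaneous-source solution, setting ∂C/∂t = 0 at fixed x gives v²t² + 2Dt − x² = 0, so t = (√(D² + v²x²) − D)/v².
√(D² + v²x²) = √(0.0471² + 1.55² × 208²) = 322.4; v² = 2.4025.
t = (322.4 − 0.0471)/2.4025 = 134 days (vs. the pure-advection estimate x/v = 134 d).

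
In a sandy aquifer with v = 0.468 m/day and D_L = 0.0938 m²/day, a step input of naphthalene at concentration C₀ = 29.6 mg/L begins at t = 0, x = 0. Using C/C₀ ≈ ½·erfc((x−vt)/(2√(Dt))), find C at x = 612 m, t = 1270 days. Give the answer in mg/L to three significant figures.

For a continuous step input, C/C₀ ≈ ½·erfc((x−vt)/(2√(Dt))).
vt = 0.468 × 1270 = 594.36 m and 2√(Dt) = 2√(0.0938 × 1270) = 21.83 m.
Argument (x−vt)/(2√(Dt)) = (612 − 594.36)/21.83 = 0.8081; ½·erfc(0.8081) = 0.1266.
C = 29.6 × 0.1266 = 3.75 mg/L.

3.75 mg/L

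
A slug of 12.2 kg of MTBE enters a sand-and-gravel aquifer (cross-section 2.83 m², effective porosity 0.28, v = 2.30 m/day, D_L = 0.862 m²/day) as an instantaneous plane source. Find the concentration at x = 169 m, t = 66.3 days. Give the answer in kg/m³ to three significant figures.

0.174 kg/m³

For an instantaneous plane source, C(x,t) = M/(n_e·A·√(4πDt)) · exp(−(x−vt)²/(4Dt)), with n_e·A the pore (flow) area.
Plume center vt = 2.30 × 66.3 = 152.49 m, so the well at 169 m is 16.51 m downgradient of the peak.
√(4πDt) = 26.80 m, giving peak height M/(n_e·A·√(4πDt)) = 12.2/(0.28 × 2.83 × 26.80) = 0.5745 kg/m³.
(x−vt)²/(4Dt) = (16.51)²/(4 × 0.862 × 66.3) = 1.192; exp(−1.192) = 0.3036.
C = 0.5745 × 0.3036 = 0.174 kg/m³.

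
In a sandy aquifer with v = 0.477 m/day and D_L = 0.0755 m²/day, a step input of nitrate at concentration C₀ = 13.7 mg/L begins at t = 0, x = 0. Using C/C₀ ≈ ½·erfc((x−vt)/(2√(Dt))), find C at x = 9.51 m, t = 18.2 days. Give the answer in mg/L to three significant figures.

For a continuous step input, C/C₀ ≈ ½·erfc((x−vt)/(2√(Dt))).
vt = 0.477 × 18.2 = 8.6814 m and 2√(Dt) = 2√(0.0755 × 18.2) = 2.344 m.
Argument (x−vt)/(2√(Dt)) = (9.51 − 8.6814)/2.344 = 0.3535; ½·erfc(0.3535) = 0.3086.
C = 13.7 × 0.3086 = 4.23 mg/L.

4.23 mg/L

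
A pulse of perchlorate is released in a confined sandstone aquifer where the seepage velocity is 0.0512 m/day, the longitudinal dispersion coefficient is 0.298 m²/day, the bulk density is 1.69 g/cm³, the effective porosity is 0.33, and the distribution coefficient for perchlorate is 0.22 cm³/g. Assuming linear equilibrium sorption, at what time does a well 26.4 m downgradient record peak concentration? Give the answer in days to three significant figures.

Retardation factor R = 1 + ρ_b·K_d/n = 1 + 1.69 × 0.22/0.33 = 2.127.
Sorption retards both mechanisms: v_R = v/R = 0.02407 m/day, D_R = D/R = 0.1401 m²/day.
Peak time from v_R²t² + 2D_R t − x² = 0: t = (√(D_R² + v_R²x²) − D_R)/v_R².
√(D_R² + v_R²x²) = √(0.1401² + 0.02407² × 26.4²) = 0.6507; v_R² = 0.0005794.
t = (0.6507 − 0.1401)/0.0005794 = 881 days.

881 days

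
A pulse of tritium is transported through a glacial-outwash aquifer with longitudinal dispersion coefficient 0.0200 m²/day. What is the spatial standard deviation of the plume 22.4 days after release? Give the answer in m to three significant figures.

Dispersive spreading gives a Gaussian with σ² = 2Dt; advection only shifts the center.
σ = √(2 × 0.0200 × 22.4) = 0.947 m.

0.947 m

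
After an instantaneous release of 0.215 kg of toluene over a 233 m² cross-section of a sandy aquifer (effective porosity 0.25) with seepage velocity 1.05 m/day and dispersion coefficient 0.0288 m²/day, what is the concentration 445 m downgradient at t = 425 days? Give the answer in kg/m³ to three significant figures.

0.000288 kg/m³

For an instantaneous plane source, C(x,t) = M/(n_e·A·√(4πDt)) · exp(−(x−vt)²/(4Dt)), with n_e·A the pore (flow) area.
Plume center vt = 1.05 × 425 = 446.25 m, so the well at 445 m is 1.25 m upgradient of the peak.
√(4πDt) = 12.40 m, giving peak height M/(n_e·A·√(4πDt)) = 0.215/(0.25 × 233 × 12.40) = 0.0002977 kg/m³.
(x−vt)²/(4Dt) = (-1.25)²/(4 × 0.0288 × 425) = 0.03191; exp(−0.03191) = 0.9686.
C = 0.0002977 × 0.9686 = 0.000288 kg/m³.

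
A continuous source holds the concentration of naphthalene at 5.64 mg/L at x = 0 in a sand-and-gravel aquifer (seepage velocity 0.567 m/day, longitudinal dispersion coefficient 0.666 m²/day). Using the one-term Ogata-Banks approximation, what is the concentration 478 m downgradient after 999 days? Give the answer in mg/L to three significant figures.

5.60 mg/L

For a continuous step input, C/C₀ ≈ ½·erfc((x−vt)/(2√(Dt))).
vt = 0.567 × 999 = 566.433 m and 2√(Dt) = 2√(0.666 × 999) = 51.59 m.
Argument (x−vt)/(2√(Dt)) = (478 − 566.433)/51.59 = -1.714; ½·erfc(-1.714) = 0.9923.
C = 5.64 × 0.9923 = 5.60 mg/L.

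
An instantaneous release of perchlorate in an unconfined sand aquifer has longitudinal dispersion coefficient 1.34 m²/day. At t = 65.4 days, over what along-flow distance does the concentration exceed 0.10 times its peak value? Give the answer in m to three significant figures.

The plume is Gaussian with σ = √(2Dt) = √(2 × 1.34 × 65.4) = 13.24 m.
C/C_peak = exp(−Δx²/(2σ²)) = 0.10 ⇒ Δx = σ·√(−2 ln 0.10) = 13.24 × 2.146 = 28.41 m.
Width = 2Δx = 56.8 m.

56.8 m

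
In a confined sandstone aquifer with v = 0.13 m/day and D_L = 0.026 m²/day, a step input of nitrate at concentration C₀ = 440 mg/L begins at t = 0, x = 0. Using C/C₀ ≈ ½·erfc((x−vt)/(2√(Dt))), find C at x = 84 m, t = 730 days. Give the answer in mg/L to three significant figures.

423 mg/L

For a continuous step input, C/C₀ ≈ ½·erfc((x−vt)/(2√(Dt))).
vt = 0.13 × 730 = 94.9 m and 2√(Dt) = 2√(0.026 × 730) = 8.713 m.
Argument (x−vt)/(2√(Dt)) = (84 − 94.9)/8.713 = -1.251; ½·erfc(-1.251) = 0.9616.
C = 440 × 0.9616 = 423 mg/L.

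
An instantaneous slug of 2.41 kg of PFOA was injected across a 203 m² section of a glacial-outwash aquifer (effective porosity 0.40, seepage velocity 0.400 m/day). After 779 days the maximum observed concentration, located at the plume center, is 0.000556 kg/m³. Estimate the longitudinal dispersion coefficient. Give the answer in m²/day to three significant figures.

0.291 m²/day

At the plume center C_max = M/(n_e·A·√(4πDt)), so D = M²/(4πt·(n_e·A·C_max)²).
n_e·A·C_max = 0.40 × 203 × 0.000556 = 0.04515 kg/m.
D = 2.41²/(4π × 779 × 0.04515²) = 0.291 m²/day.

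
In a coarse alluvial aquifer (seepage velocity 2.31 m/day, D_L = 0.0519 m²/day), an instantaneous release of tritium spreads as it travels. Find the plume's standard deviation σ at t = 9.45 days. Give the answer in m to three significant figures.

Dispersive spreading gives a Gaussian with σ² = 2Dt; advection only shifts the center.
σ = √(2 × 0.0519 × 9.45) = 0.990 m.

0.990 m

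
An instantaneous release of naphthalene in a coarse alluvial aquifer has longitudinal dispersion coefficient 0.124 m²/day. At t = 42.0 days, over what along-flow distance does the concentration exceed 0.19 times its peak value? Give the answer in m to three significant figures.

11.8 m

The plume is Gaussian with σ = √(2Dt) = √(2 × 0.124 × 42.0) = 3.227 m.
C/C_peak = exp(−Δx²/(2σ²)) = 0.19 ⇒ Δx = σ·√(−2 ln 0.19) = 3.227 × 1.822 = 5.880 m.
Width = 2Δx = 11.8 m.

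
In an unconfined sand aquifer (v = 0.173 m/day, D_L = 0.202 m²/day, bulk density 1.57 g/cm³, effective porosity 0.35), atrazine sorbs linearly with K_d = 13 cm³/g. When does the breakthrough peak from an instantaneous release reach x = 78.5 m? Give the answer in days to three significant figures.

Retardation factor R = 1 + ρ_b·K_d/n = 1 + 1.57 × 13/0.35 = 59.31.
Sorption retards both mechanisms: v_R = v/R = 0.002917 m/day, D_R = D/R = 0.003406 m²/day.
Peak time from v_R²t² + 2D_R t − x² = 0: t = (√(D_R² + v_R²x²) − D_R)/v_R².
√(D_R² + v_R²x²) = √(0.003406² + 0.002917² × 78.5²) = 0.2290; v_R² = 8.509e-06.
t = (0.2290 − 0.003406)/8.509e-06 = 26500 days.

26500 days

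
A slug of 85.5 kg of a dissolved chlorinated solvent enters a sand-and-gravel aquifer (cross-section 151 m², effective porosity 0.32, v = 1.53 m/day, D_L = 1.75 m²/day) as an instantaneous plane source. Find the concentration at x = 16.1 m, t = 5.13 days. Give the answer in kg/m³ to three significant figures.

0.0250 kg/m³

For an instantaneous plane source, C(x,t) = M/(n_e·A·√(4πDt)) · exp(−(x−vt)²/(4Dt)), with n_e·A the pore (flow) area.
Plume center vt = 1.53 × 5.13 = 7.8489 m, so the well at 16.1 m is 8.2511 m downgradient of the peak.
√(4πDt) = 10.62 m, giving peak height M/(n_e·A·√(4πDt)) = 85.5/(0.32 × 151 × 10.62) = 0.1666 kg/m³.
(x−vt)²/(4Dt) = (8.2511)²/(4 × 1.75 × 5.13) = 1.896; exp(−1.896) = 0.1502.
C = 0.1666 × 0.1502 = 0.0250 kg/m³.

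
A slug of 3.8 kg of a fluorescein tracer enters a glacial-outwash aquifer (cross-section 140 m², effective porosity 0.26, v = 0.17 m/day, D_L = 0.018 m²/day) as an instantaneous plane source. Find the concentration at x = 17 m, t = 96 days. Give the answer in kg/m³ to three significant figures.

0.0210 kg/m³

For an instantaneous plane source, C(x,t) = M/(n_e·A·√(4πDt)) · exp(−(x−vt)²/(4Dt)), with n_e·A the pore (flow) area.
Plume center vt = 0.17 × 96 = 16.32 m, so the well at 17 m is 0.68 m downgradient of the peak.
√(4πDt) = 4.660 m, giving peak height M/(n_e·A·√(4πDt)) = 3.8/(0.26 × 140 × 4.660) = 0.02240 kg/m³.
(x−vt)²/(4Dt) = (0.68)²/(4 × 0.018 × 96) = 0.06690; exp(−0.06690) = 0.9353.
C = 0.02240 × 0.9353 = 0.0210 kg/m³.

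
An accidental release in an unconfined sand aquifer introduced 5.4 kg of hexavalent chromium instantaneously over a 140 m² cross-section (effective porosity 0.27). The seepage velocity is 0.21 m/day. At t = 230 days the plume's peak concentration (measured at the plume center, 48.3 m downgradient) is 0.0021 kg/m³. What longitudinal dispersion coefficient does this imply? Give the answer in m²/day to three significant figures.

At the plume center C_max = M/(n_e·A·√(4πDt)), so D = M²/(4πt·(n_e·A·C_max)²).
n_e·A·C_max = 0.27 × 140 × 0.0021 = 0.07938 kg/m.
D = 5.4²/(4π × 230 × 0.07938²) = 1.60 m²/day.

1.60 m²/day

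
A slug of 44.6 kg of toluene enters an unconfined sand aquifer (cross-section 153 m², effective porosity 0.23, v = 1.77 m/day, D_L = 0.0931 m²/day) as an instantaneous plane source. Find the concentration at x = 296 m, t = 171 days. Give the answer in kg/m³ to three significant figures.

0.0446 kg/m³

For an instantaneous plane source, C(x,t) = M/(n_e·A·√(4πDt)) · exp(−(x−vt)²/(4Dt)), with n_e·A the pore (flow) area.
Plume center vt = 1.77 × 171 = 302.67 m, so the well at 296 m is 6.67 m upgradient of the peak.
√(4πDt) = 14.14 m, giving peak height M/(n_e·A·√(4πDt)) = 44.6/(0.23 × 153 × 14.14) = 0.08963 kg/m³.
(x−vt)²/(4Dt) = (-6.67)²/(4 × 0.0931 × 171) = 0.6986; exp(−0.6986) = 0.4973.
C = 0.08963 × 0.4973 = 0.0446 kg/m³.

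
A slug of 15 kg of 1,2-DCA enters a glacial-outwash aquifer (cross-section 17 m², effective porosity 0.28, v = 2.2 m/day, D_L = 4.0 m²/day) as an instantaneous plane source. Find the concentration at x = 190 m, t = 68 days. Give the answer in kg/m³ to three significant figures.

0.0120 kg/m³

For an instantaneous plane source, C(x,t) = M/(n_e·A·√(4πDt)) · exp(−(x−vt)²/(4Dt)), with n_e·A the pore (flow) area.
Plume center vt = 2.2 × 68 = 149.6 m, so the well at 190 m is 40.4 m downgradient of the peak.
√(4πDt) = 58.46 m, giving peak height M/(n_e·A·√(4πDt)) = 15/(0.28 × 17 × 58.46) = 0.05390 kg/m³.
(x−vt)²/(4Dt) = (40.4)²/(4 × 4.0 × 68) = 1.500; exp(−1.500) = 0.2231.
C = 0.05390 × 0.2231 = 0.0120 kg/m³.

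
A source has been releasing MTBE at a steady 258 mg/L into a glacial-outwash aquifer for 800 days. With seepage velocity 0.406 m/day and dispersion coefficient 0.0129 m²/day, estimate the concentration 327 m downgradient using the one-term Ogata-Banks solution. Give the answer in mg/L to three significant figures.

For a continuous step input, C/C₀ ≈ ½·erfc((x−vt)/(2√(Dt))).
vt = 0.406 × 800 = 324.8 m and 2√(Dt) = 2√(0.0129 × 800) = 6.425 m.
Argument (x−vt)/(2√(Dt)) = (327 − 324.8)/6.425 = 0.3424; ½·erfc(0.3424) = 0.3141.
C = 258 × 0.3141 = 81.0 mg/L.

81.0 mg/L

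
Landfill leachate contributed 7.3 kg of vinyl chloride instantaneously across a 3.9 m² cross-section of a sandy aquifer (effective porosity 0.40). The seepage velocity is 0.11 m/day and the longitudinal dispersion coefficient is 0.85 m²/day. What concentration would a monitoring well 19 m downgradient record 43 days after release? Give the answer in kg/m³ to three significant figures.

0.0542 kg/m³

For an instantaneous plane source, C(x,t) = M/(n_e·A·√(4πDt)) · exp(−(x−vt)²/(4Dt)), with n_e·A the pore (flow) area.
Plume center vt = 0.11 × 43 = 4.73 m, so the well at 19 m is 14.27 m downgradient of the peak.
√(4πDt) = 21.43 m, giving peak height M/(n_e·A·√(4πDt)) = 7.3/(0.40 × 3.9 × 21.43) = 0.2184 kg/m³.
(x−vt)²/(4Dt) = (14.27)²/(4 × 0.85 × 43) = 1.393; exp(−1.393) = 0.2483.
C = 0.2184 × 0.2483 = 0.0542 kg/m³.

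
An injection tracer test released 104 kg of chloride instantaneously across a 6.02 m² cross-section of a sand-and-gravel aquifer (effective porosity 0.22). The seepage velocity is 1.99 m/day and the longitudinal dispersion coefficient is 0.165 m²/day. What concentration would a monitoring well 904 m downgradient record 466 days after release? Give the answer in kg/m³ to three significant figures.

0.430 kg/m³

For an instantaneous plane source, C(x,t) = M/(n_e·A·√(4πDt)) · exp(−(x−vt)²/(4Dt)), with n_e·A the pore (flow) area.
Plume center vt = 1.99 × 466 = 927.34 m, so the well at 904 m is 23.34 m upgradient of the peak.
√(4πDt) = 31.08 m, giving peak height M/(n_e·A·√(4πDt)) = 104/(0.22 × 6.02 × 31.08) = 2.527 kg/m³.
(x−vt)²/(4Dt) = (-23.34)²/(4 × 0.165 × 466) = 1.771; exp(−1.771) = 0.1702.
C = 2.527 × 0.1702 = 0.430 kg/m³.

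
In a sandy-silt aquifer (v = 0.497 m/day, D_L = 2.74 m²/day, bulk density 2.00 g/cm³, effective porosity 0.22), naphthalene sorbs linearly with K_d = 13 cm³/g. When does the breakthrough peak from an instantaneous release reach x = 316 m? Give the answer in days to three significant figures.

Retardation factor R = 1 + ρ_b·K_d/n = 1 + 2.00 × 13/0.22 = 119.2.
Sorption retards both mechanisms: v_R = v/R = 0.004169 m/day, D_R = D/R = 0.02299 m²/day.
Peak time from v_R²t² + 2D_R t − x² = 0: t = (√(D_R² + v_R²x²) − D_R)/v_R².
√(D_R² + v_R²x²) = √(0.02299² + 0.004169² × 316²) = 1.318; v_R² = 1.738e-05.
t = (1.318 − 0.02299)/1.738e-05 = 74500 days.

74500 days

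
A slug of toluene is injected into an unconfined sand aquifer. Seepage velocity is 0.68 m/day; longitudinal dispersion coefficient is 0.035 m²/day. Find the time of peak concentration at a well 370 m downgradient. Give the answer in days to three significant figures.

For the 1D instantaneous-source solution, setting ∂C/∂t = 0 at fixed x gives v²t² + 2Dt − x² = 0, so t = (√(D² + v²x²) − D)/v².
√(D² + v²x²) = √(0.035² + 0.68² × 370²) = 251.6; v² = 0.4624.
t = (251.6 − 0.035)/0.4624 = 544 days (vs. the pure-advection estimate x/v = 544 d).

544 days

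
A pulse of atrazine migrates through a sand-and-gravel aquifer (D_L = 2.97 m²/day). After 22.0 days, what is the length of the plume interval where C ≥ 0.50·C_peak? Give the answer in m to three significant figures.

26.9 m

The plume is Gaussian with σ = √(2Dt) = √(2 × 2.97 × 22.0) = 11.43 m.
C/C_peak = exp(−Δx²/(2σ²)) = 0.50 ⇒ Δx = σ·√(−2 ln 0.50) = 11.43 × 1.177 = 13.45 m.
Width = 2Δx = 26.9 m.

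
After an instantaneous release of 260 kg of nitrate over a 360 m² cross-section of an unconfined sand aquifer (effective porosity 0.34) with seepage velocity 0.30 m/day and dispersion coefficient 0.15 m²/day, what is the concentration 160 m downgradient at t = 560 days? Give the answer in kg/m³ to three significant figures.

For an instantaneous plane source, C(x,t) = M/(n_e·A·√(4πDt)) · exp(−(x−vt)²/(4Dt)), with n_e·A the pore (flow) area.
Plume center vt = 0.30 × 560 = 168 m, so the well at 160 m is 8 m upgradient of the peak.
√(4πDt) = 32.49 m, giving peak height M/(n_e·A·√(4πDt)) = 260/(0.34 × 360 × 32.49) = 0.06538 kg/m³.
(x−vt)²/(4Dt) = (-8)²/(4 × 0.15 × 560) = 0.1905; exp(−0.1905) = 0.8265.
C = 0.06538 × 0.8265 = 0.0540 kg/m³.

0.0540 kg/m³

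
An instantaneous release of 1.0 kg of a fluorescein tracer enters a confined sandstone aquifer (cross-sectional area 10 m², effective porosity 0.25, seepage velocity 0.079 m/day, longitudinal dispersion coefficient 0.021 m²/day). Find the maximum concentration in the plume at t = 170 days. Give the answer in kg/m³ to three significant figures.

The peak of an instantaneous 1D plume sits at x = vt; there the Gaussian factor is 1 and C_max = M/(n_e·A·√(4πDt)), where n_e·A is the pore area the mass is dissolved in.
√(4πDt) = √(4π × 0.021 × 170) = 6.698 m, so C_max = 1.0/(0.25 × 10 × 6.698) = 0.0597 kg/m³.

0.0597 kg/m³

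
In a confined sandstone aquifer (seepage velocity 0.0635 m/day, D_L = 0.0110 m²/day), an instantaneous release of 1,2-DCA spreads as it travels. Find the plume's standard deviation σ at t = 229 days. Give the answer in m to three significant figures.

2.24 m

Dispersive spreading gives a Gaussian with σ² = 2Dt; advection only shifts the center.
σ = √(2 × 0.0110 × 229) = 2.24 m.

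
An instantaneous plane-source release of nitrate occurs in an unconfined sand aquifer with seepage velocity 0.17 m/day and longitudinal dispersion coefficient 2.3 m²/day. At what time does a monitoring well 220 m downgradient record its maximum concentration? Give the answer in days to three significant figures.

1220 days

For the 1D instantaneous-source solution, setting ∂C/∂t = 0 at fixed x gives v²t² + 2Dt − x² = 0, so t = (√(D² + v²x²) − D)/v².
√(D² + v²x²) = √(2.3² + 0.17² × 220²) = 37.47; v² = 0.0289.
t = (37.47 − 2.3)/0.0289 = 1220 days (vs. the pure-advection estimate x/v = 1290 d).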